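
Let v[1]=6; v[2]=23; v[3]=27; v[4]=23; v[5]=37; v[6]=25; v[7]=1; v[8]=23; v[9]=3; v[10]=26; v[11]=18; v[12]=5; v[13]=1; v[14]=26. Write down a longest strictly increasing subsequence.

6, 23, 27, 37

Patience tails give the LIS length; then backtrack through the dp parents:
6 → extends → [6]
23 → extends → [6, 23]
27 → extends → [6, 23, 27]
23 → already a tail → [6, 23, 27]
37 → extends → [6, 23, 27, 37]
25 → replaces 27 → [6, 23, 25, 37]
1 → replaces 6 → [1, 23, 25, 37]
23 → already a tail → [1, 23, 25, 37]
3 → replaces 23 → [1, 3, 25, 37]
26 → replaces 37 → [1, 3, 25, 26]
18 → replaces 25 → [1, 3, 18, 26]
5 → replaces 18 → [1, 3, 5, 26]
1 → already a tail → [1, 3, 5, 26]
26 → already a tail → [1, 3, 5, 26]
Length 4; one witness is 6, 23, 27, 37.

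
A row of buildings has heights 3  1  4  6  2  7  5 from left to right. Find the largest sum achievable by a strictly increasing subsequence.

Let S[i] be the best sum of a strictly increasing subsequence ending at i:
i:      1  2  3  4  5  6  7
a[i]:   3  1  4  6  2  7  5
S:      3  1  7 13  3 20 12
Maximum is 20 (e.g. 3 + 4 + 6 + 7).

20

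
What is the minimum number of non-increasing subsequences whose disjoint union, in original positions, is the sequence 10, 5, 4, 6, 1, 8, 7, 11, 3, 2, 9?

4

The minimum number of non-increasing subsequences covering a sequence equals the length of its longest strictly increasing subsequence.
LIS length is 4 (e.g. 5, 6, 8, 11), so 4 piles are needed.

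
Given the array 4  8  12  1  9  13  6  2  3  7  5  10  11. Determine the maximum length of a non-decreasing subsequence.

6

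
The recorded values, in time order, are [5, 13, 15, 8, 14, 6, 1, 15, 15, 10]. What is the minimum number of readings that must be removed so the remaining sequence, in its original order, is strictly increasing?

Fewest deletions = n − (longest strictly increasing subsequence).
Patience tails:
5 → extends → [5]
13 → extends → [5, 13]
15 → extends → [5, 13, 15]
8 → replaces 13 → [5, 8, 15]
14 → replaces 15 → [5, 8, 14]
6 → replaces 8 → [5, 6, 14]
1 → replaces 5 → [1, 6, 14]
15 → extends → [1, 6, 14, 15]
15 → already a tail → [1, 6, 14, 15]
10 → replaces 14 → [1, 6, 10, 15]
Longest strictly increasing subsequence has length 4, so deletions = 10 − 4 = 6.

6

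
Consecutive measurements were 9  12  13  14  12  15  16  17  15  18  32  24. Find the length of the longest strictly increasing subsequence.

9

Track the smallest tail for each achievable length (strict):
9 → extends → [9]
12 → extends → [9, 12]
13 → extends → [9, 12, 13]
14 → extends → [9, 12, 13, 14]
12 → already a tail → [9, 12, 13, 14]
15 → extends → [9, 12, 13, 14, 15]
16 → extends → [9, 12, 13, 14, 15, 16]
17 → extends → [9, 12, 13, 14, 15, 16, 17]
15 → already a tail → [9, 12, 13, 14, 15, 16, 17]
18 → extends → [9, 12, 13, 14, 15, 16, 17, 18]
32 → extends → [9, 12, 13, 14, 15, 16, 17, 18, 32]
24 → replaces 32 → [9, 12, 13, 14, 15, 16, 17, 18, 24]
Nine tails, so the longest strictly increasing subsequence has length 9 (e.g. 9, 12, 13, 14, 15, 16, 17, 18, 32).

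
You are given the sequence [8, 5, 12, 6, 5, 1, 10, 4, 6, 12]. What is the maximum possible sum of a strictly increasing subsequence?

Let S[i] be the best sum of a strictly increasing subsequence ending at i:
i:      1  2  3  4  5  6  7  8  9 10
a[i]:   8  5 12  6  5  1 10  4  6 12
S:      8  5 20 11  5  1 21  5 11 33
Maximum is 33 (e.g. 5 + 6 + 10 + 12).

33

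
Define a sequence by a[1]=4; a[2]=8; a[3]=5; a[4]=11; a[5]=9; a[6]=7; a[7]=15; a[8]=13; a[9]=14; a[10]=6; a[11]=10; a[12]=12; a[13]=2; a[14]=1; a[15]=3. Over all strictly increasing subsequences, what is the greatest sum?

50

Let S[i] be the best sum of a strictly increasing subsequence ending at i:
i:      1  2  3  4  5  6  7  8  9 10 11 12 13 14 15
a[i]:   4  8  5 11  9  7 15 13 14  6 10 12  2  1  3
S:      4 12  9 23 21 16 38 36 50 15 31 43  2  1  5
Maximum is 50 (e.g. 4 + 8 + 11 + 13 + 14).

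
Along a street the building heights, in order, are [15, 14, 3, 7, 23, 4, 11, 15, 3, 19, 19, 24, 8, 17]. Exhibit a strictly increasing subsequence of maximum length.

3, 7, 11, 15, 19, 24

Patience tails give the LIS length; then backtrack through the dp parents:
15 → extends → [15]
14 → replaces 15 → [14]
3 → replaces 14 → [3]
7 → extends → [3, 7]
23 → extends → [3, 7, 23]
4 → replaces 7 → [3, 4, 23]
11 → replaces 23 → [3, 4, 11]
15 → extends → [3, 4, 11, 15]
3 → already a tail → [3, 4, 11, 15]
19 → extends → [3, 4, 11, 15, 19]
19 → already a tail → [3, 4, 11, 15, 19]
24 → extends → [3, 4, 11, 15, 19, 24]
8 → replaces 11 → [3, 4, 8, 15, 19, 24]
17 → replaces 19 → [3, 4, 8, 15, 17, 24]
Length 6; one witness is 3, 7, 11, 15, 19, 24.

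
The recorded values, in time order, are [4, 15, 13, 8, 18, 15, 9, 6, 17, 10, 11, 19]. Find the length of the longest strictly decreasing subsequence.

4

Negate each value so 'decreasing' becomes 'increasing', then run patience tails on the negated sequence:
-4 → extends → [-4]
-15 → replaces -4 → [-15]
-13 → extends → [-15, -13]
-8 → extends → [-15, -13, -8]
-18 → replaces -15 → [-18, -13, -8]
-15 → replaces -13 → [-18, -15, -8]
-9 → replaces -8 → [-18, -15, -9]
-6 → extends → [-18, -15, -9, -6]
-17 → replaces -15 → [-18, -17, -9, -6]
-10 → replaces -9 → [-18, -17, -10, -6]
-11 → replaces -10 → [-18, -17, -11, -6]
-19 → replaces -18 → [-19, -17, -11, -6]
Four tails, so the longest strictly decreasing subsequence of the original has length 4.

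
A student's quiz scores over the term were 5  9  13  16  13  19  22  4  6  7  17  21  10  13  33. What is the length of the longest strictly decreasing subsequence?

3

Negate each value so 'decreasing' becomes 'increasing', then run patience tails on the negated sequence:
-5 → extends → [-5]
-9 → replaces -5 → [-9]
-13 → replaces -9 → [-13]
-16 → replaces -13 → [-16]
-13 → extends → [-16, -13]
-19 → replaces -16 → [-19, -13]
-22 → replaces -19 → [-22, -13]
-4 → extends → [-22, -13, -4]
-6 → replaces -4 → [-22, -13, -6]
-7 → replaces -6 → [-22, -13, -7]
-17 → replaces -13 → [-22, -17, -7]
-21 → replaces -17 → [-22, -21, -7]
-10 → replaces -7 → [-22, -21, -10]
-13 → replaces -10 → [-22, -21, -13]
-33 → replaces -22 → [-33, -21, -13]
Three tails, so the longest strictly decreasing subsequence of the original has length 3.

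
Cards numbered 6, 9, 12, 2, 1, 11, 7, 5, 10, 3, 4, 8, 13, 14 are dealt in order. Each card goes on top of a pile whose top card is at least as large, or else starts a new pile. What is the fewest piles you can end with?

6

The minimum number of non-increasing subsequences covering a sequence equals the length of its longest strictly increasing subsequence.
LIS length is 6 (e.g. 2, 3, 4, 8, 13, 14), so 6 piles are needed.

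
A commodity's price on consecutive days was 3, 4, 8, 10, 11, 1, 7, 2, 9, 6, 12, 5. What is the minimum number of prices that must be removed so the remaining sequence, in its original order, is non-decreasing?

6

Fewest deletions = n − (longest non-decreasing subsequence).
Patience tails:
3 → extends → [3]
4 → extends → [3, 4]
8 → extends → [3, 4, 8]
10 → extends → [3, 4, 8, 10]
11 → extends → [3, 4, 8, 10, 11]
1 → replaces 3 → [1, 4, 8, 10, 11]
7 → replaces 8 → [1, 4, 7, 10, 11]
2 → replaces 4 → [1, 2, 7, 10, 11]
9 → replaces 10 → [1, 2, 7, 9, 11]
6 → replaces 7 → [1, 2, 6, 9, 11]
12 → extends → [1, 2, 6, 9, 11, 12]
5 → replaces 6 → [1, 2, 5, 9, 11, 12]
Longest non-decreasing subsequence has length 6, so deletions = 12 − 6 = 6.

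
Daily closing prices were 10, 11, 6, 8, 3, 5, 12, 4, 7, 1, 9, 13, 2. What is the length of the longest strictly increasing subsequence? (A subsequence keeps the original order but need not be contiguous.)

Track the smallest tail for each achievable length (strict):
10 → extends → [10]
11 → extends → [10, 11]
6 → replaces 10 → [6, 11]
8 → replaces 11 → [6, 8]
3 → replaces 6 → [3, 8]
5 → replaces 8 → [3, 5]
12 → extends → [3, 5, 12]
4 → replaces 5 → [3, 4, 12]
7 → replaces 12 → [3, 4, 7]
1 → replaces 3 → [1, 4, 7]
9 → extends → [1, 4, 7, 9]
13 → extends → [1, 4, 7, 9, 13]
2 → replaces 4 → [1, 2, 7, 9, 13]
Five tails, so the longest strictly increasing subsequence has length 5 (e.g. 3, 5, 7, 9, 13).

5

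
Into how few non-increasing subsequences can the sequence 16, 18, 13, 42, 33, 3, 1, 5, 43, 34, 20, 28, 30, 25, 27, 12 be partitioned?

5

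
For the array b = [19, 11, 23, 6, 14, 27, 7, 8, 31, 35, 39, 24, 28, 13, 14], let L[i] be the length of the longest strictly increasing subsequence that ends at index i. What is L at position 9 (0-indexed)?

dp[i] = 1 + max{dp[j] : j<i, b[j]<b[i]} (or 1 if no such j):
i:      0  1  2  3  4  5  6  7  8  9 10 11 12 13 14
b[i]:  19 11 23  6 14 27  7  8 31 35 39 24 28 13 14
dp:     1  1  2  1  2  3  2  3  4  5  6  4  5  4  5
At index 9 the value is 5.

5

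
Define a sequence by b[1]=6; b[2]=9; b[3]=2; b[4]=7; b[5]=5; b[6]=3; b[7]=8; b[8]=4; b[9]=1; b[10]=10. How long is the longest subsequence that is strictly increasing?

4

Track the smallest tail for each achievable length (strict):
6 → extends → [6]
9 → extends → [6, 9]
2 → replaces 6 → [2, 9]
7 → replaces 9 → [2, 7]
5 → replaces 7 → [2, 5]
3 → replaces 5 → [2, 3]
8 → extends → [2, 3, 8]
4 → replaces 8 → [2, 3, 4]
1 → replaces 2 → [1, 3, 4]
10 → extends → [1, 3, 4, 10]
Four tails, so the longest strictly increasing subsequence has length 4 (e.g. 6, 7, 8, 10).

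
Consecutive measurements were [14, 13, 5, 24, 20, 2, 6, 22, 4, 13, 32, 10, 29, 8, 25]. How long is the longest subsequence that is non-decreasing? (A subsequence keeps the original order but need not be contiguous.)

Let dp[i] be the length of the longest such subsequence ending at index i:
i:      1  2  3  4  5  6  7  8  9 10 11 12 13 14 15
a[i]:  14 13  5 24 20  2  6 22  4 13 32 10 29  8 25
dp:     1  1  1  2  2  1  2  3  2  3  4  3  4  3  4
Maximum dp value is 4.

4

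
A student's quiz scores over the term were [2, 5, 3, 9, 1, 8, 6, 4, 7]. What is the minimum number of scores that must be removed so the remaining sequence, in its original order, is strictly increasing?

Fewest deletions = n − (longest strictly increasing subsequence).
Patience tails:
2 → extends → [2]
5 → extends → [2, 5]
3 → replaces 5 → [2, 3]
9 → extends → [2, 3, 9]
1 → replaces 2 → [1, 3, 9]
8 → replaces 9 → [1, 3, 8]
6 → replaces 8 → [1, 3, 6]
4 → replaces 6 → [1, 3, 4]
7 → extends → [1, 3, 4, 7]
Longest strictly increasing subsequence has length 4, so deletions = 9 − 4 = 5.

5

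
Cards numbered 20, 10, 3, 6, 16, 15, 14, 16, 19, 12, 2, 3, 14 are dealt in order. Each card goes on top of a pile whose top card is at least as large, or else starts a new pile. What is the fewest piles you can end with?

5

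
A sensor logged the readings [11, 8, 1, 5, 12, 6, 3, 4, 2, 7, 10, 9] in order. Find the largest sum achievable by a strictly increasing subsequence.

29

Let S[i] be the best sum of a strictly increasing subsequence ending at i:
i:      1  2  3  4  5  6  7  8  9 10 11 12
a[i]:  11  8  1  5 12  6  3  4  2  7 10  9
S:     11  8  1  6 23 12  4  8  3 19 29 28
Maximum is 29 (e.g. 1 + 5 + 6 + 7 + 10).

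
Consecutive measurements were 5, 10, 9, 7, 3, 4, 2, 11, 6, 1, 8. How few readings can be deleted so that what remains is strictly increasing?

7

Fewest deletions = n − (longest strictly increasing subsequence).
Patience tails:
5 → extends → [5]
10 → extends → [5, 10]
9 → replaces 10 → [5, 9]
7 → replaces 9 → [5, 7]
3 → replaces 5 → [3, 7]
4 → replaces 7 → [3, 4]
2 → replaces 3 → [2, 4]
11 → extends → [2, 4, 11]
6 → replaces 11 → [2, 4, 6]
1 → replaces 2 → [1, 4, 6]
8 → extends → [1, 4, 6, 8]
Longest strictly increasing subsequence has length 4, so deletions = 11 − 4 = 7.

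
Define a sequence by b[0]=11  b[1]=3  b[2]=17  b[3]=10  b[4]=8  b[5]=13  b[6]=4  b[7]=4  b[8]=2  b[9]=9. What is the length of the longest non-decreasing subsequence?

Let dp[i] be the length of the longest such subsequence ending at index i:
i:      0  1  2  3  4  5  6  7  8  9
b[i]:  11  3 17 10  8 13  4  4  2  9
dp:     1  1  2  2  2  3  2  3  1  4
Maximum dp value is 4.

4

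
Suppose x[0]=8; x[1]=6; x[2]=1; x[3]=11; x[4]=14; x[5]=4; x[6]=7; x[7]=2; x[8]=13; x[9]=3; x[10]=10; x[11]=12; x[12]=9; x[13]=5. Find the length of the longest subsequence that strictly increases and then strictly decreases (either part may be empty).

7

inc[i] = longest strictly increasing subsequence ending at i; dec[i] = longest strictly decreasing subsequence starting at i:
i:      0  1  2  3  4  5  6  7  8  9 10 11 12 13
x[i]:   8  6  1 11 14  4  7  2 13  3 10 12  9  5
inc:    1  1  1  2  3  2  3  2  4  3  4  5  4  4
dec:    4  3  1  4  5  2  2  1  4  1  3  3  2  1
Best peak at i=4 (value 14): inc=3, dec=5, length 3+5−1 = 7.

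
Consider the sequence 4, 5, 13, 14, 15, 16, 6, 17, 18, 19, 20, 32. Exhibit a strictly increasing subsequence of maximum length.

4, 5, 13, 14, 15, 16, 17, 18, 19, 20, 32

Patience tails give the LIS length; then backtrack through the dp parents:
4 → extends → [4]
5 → extends → [4, 5]
13 → extends → [4, 5, 13]
14 → extends → [4, 5, 13, 14]
15 → extends → [4, 5, 13, 14, 15]
16 → extends → [4, 5, 13, 14, 15, 16]
6 → replaces 13 → [4, 5, 6, 14, 15, 16]
17 → extends → [4, 5, 6, 14, 15, 16, 17]
18 → extends → [4, 5, 6, 14, 15, 16, 17, 18]
19 → extends → [4, 5, 6, 14, 15, 16, 17, 18, 19]
20 → extends → [4, 5, 6, 14, 15, 16, 17, 18, 19, 20]
32 → extends → [4, 5, 6, 14, 15, 16, 17, 18, 19, 20, 32]
Length 11; one witness is 4, 5, 13, 14, 15, 16, 17, 18, 19, 20, 32.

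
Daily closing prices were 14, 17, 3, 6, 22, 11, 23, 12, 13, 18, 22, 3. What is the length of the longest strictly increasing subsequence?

Let dp[i] be the length of the longest such subsequence ending at index i:
i:      1  2  3  4  5  6  7  8  9 10 11 12
a[i]:  14 17  3  6 22 11 23 12 13 18 22  3
dp:     1  2  1  2  3  3  4  4  5  6  7  1
Maximum dp value is 7.

7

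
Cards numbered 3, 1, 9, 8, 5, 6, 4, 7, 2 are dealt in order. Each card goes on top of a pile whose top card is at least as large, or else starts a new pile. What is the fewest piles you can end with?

4

The minimum number of non-increasing subsequences covering a sequence equals the length of its longest strictly increasing subsequence.
LIS length is 4 (e.g. 3, 5, 6, 7), so 4 piles are needed.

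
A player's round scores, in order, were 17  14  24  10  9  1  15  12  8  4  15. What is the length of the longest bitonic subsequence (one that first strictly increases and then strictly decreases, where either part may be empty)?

6

inc[i] = longest strictly increasing subsequence ending at i; dec[i] = longest strictly decreasing subsequence starting at i:
i:      1  2  3  4  5  6  7  8  9 10 11
a[i]:  17 14 24 10  9  1 15 12  8  4 15
inc:    1  1  2  1  1  1  2  2  2  2  3
dec:    6  5  5  4  3  1  4  3  2  1  1
Best peak at i=1 (value 17): inc=1, dec=6, length 1+6−1 = 6.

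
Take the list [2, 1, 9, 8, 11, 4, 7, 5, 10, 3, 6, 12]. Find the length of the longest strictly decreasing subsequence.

Negate each value so 'decreasing' becomes 'increasing', then run patience tails on the negated sequence:
-2 → extends → [-2]
-1 → extends → [-2, -1]
-9 → replaces -2 → [-9, -1]
-8 → replaces -1 → [-9, -8]
-11 → replaces -9 → [-11, -8]
-4 → extends → [-11, -8, -4]
-7 → replaces -4 → [-11, -8, -7]
-5 → extends → [-11, -8, -7, -5]
-10 → replaces -8 → [-11, -10, -7, -5]
-3 → extends → [-11, -10, -7, -5, -3]
-6 → replaces -5 → [-11, -10, -7, -6, -3]
-12 → replaces -11 → [-12, -10, -7, -6, -3]
Five tails, so the longest strictly decreasing subsequence of the original has length 5.

5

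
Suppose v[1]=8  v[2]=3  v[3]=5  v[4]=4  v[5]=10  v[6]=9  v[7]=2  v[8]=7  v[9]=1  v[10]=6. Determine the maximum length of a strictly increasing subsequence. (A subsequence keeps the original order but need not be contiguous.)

3

Track the smallest tail for each achievable length (strict):
8 → extends → [8]
3 → replaces 8 → [3]
5 → extends → [3, 5]
4 → replaces 5 → [3, 4]
10 → extends → [3, 4, 10]
9 → replaces 10 → [3, 4, 9]
2 → replaces 3 → [2, 4, 9]
7 → replaces 9 → [2, 4, 7]
1 → replaces 2 → [1, 4, 7]
6 → replaces 7 → [1, 4, 6]
Three tails, so the longest strictly increasing subsequence has length 3 (e.g. 3, 5, 10).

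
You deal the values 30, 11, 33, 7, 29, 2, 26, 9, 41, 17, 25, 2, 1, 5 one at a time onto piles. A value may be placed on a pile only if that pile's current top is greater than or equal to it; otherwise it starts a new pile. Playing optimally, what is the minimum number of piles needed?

Place each on the leftmost legal pile:
30 → new pile 1 (tops now [30])
11 → pile 1 (tops now [11])
33 → new pile 2 (tops now [11, 33])
7 → pile 1 (tops now [7, 33])
29 → pile 2 (tops now [7, 29])
2 → pile 1 (tops now [2, 29])
26 → pile 2 (tops now [2, 26])
9 → pile 2 (tops now [2, 9])
41 → new pile 3 (tops now [2, 9, 41])
17 → pile 3 (tops now [2, 9, 17])
25 → new pile 4 (tops now [2, 9, 17, 25])
2 → pile 1 (tops now [2, 9, 17, 25])
1 → pile 1 (tops now [1, 9, 17, 25])
5 → pile 2 (tops now [1, 5, 17, 25])
Four piles.

4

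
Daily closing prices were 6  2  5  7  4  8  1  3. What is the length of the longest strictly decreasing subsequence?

4

Negate each value so 'decreasing' becomes 'increasing', then run patience tails on the negated sequence:
-6 → extends → [-6]
-2 → extends → [-6, -2]
-5 → replaces -2 → [-6, -5]
-7 → replaces -6 → [-7, -5]
-4 → extends → [-7, -5, -4]
-8 → replaces -7 → [-8, -5, -4]
-1 → extends → [-8, -5, -4, -1]
-3 → replaces -1 → [-8, -5, -4, -3]
Four tails, so the longest strictly decreasing subsequence of the original has length 4.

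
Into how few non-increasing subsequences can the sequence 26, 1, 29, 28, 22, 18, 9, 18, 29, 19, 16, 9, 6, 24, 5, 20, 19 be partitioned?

Place each on the leftmost legal pile:
26 → new pile 1 (tops now [26])
1 → pile 1 (tops now [1])
29 → new pile 2 (tops now [1, 29])
28 → pile 2 (tops now [1, 28])
22 → pile 2 (tops now [1, 22])
18 → pile 2 (tops now [1, 18])
9 → pile 2 (tops now [1, 9])
18 → new pile 3 (tops now [1, 9, 18])
29 → new pile 4 (tops now [1, 9, 18, 29])
19 → pile 4 (tops now [1, 9, 18, 19])
16 → pile 3 (tops now [1, 9, 16, 19])
9 → pile 2 (tops now [1, 9, 16, 19])
6 → pile 2 (tops now [1, 6, 16, 19])
24 → new pile 5 (tops now [1, 6, 16, 19, 24])
5 → pile 2 (tops now [1, 5, 16, 19, 24])
20 → pile 5 (tops now [1, 5, 16, 19, 20])
19 → pile 4 (tops now [1, 5, 16, 19, 20])
Five piles.

5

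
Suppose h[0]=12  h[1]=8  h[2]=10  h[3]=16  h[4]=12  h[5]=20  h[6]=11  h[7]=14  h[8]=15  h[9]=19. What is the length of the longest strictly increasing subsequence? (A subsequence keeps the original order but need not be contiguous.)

Let dp[i] be the length of the longest such subsequence ending at index i:
i:      0  1  2  3  4  5  6  7  8  9
h[i]:  12  8 10 16 12 20 11 14 15 19
dp:     1  1  2  3  3  4  3  4  5  6
Maximum dp value is 6.

6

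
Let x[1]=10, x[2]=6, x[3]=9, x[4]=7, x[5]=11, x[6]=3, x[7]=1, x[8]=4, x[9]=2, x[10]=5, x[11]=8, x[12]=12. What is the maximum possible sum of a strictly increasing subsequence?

38

Let S[i] be the best sum of a strictly increasing subsequence ending at i:
i:      1  2  3  4  5  6  7  8  9 10 11 12
x[i]:  10  6  9  7 11  3  1  4  2  5  8 12
S:     10  6 15 13 26  3  1  7  3 12 21 38
Maximum is 38 (e.g. 6 + 9 + 11 + 12).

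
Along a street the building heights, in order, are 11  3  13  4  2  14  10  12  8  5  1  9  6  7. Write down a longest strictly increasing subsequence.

3, 4, 5, 6, 7

Patience tails give the LIS length; then backtrack through the dp parents:
11 → extends → [11]
3 → replaces 11 → [3]
13 → extends → [3, 13]
4 → replaces 13 → [3, 4]
2 → replaces 3 → [2, 4]
14 → extends → [2, 4, 14]
10 → replaces 14 → [2, 4, 10]
12 → extends → [2, 4, 10, 12]
8 → replaces 10 → [2, 4, 8, 12]
5 → replaces 8 → [2, 4, 5, 12]
1 → replaces 2 → [1, 4, 5, 12]
9 → replaces 12 → [1, 4, 5, 9]
6 → replaces 9 → [1, 4, 5, 6]
7 → extends → [1, 4, 5, 6, 7]
Length 5; one witness is 3, 4, 5, 6, 7.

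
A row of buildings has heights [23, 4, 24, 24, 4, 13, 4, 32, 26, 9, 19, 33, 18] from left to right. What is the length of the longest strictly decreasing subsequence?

4

Negate each value so 'decreasing' becomes 'increasing', then run patience tails on the negated sequence:
-23 → extends → [-23]
-4 → extends → [-23, -4]
-24 → replaces -23 → [-24, -4]
-24 → already a tail → [-24, -4]
-4 → already a tail → [-24, -4]
-13 → replaces -4 → [-24, -13]
-4 → extends → [-24, -13, -4]
-32 → replaces -24 → [-32, -13, -4]
-26 → replaces -13 → [-32, -26, -4]
-9 → replaces -4 → [-32, -26, -9]
-19 → replaces -9 → [-32, -26, -19]
-33 → replaces -32 → [-33, -26, -19]
-18 → extends → [-33, -26, -19, -18]
Four tails, so the longest strictly decreasing subsequence of the original has length 4.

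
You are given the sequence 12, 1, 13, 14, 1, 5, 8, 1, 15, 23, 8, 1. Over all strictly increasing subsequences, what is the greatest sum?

77

Let S[i] be the best sum of a strictly increasing subsequence ending at i:
i:      1  2  3  4  5  6  7  8  9 10 11 12
a[i]:  12  1 13 14  1  5  8  1 15 23  8  1
S:     12  1 25 39  1  6 14  1 54 77 14  1
Maximum is 77 (e.g. 12 + 13 + 14 + 15 + 23).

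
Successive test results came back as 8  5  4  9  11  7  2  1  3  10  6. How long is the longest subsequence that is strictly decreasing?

5

Let dp[i] be the longest strictly decreasing subsequence ending at i:
i:      1  2  3  4  5  6  7  8  9 10 11
a[i]:   8  5  4  9 11  7  2  1  3 10  6
dp:     1  2  3  1  1  2  4  5  4  2  3
Maximum is 5.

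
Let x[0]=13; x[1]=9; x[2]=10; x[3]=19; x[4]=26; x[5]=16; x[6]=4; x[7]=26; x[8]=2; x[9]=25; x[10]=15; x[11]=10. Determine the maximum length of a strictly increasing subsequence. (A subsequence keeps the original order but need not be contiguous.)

4

Track the smallest tail for each achievable length (strict):
13 → extends → [13]
9 → replaces 13 → [9]
10 → extends → [9, 10]
19 → extends → [9, 10, 19]
26 → extends → [9, 10, 19, 26]
16 → replaces 19 → [9, 10, 16, 26]
4 → replaces 9 → [4, 10, 16, 26]
26 → already a tail → [4, 10, 16, 26]
2 → replaces 4 → [2, 10, 16, 26]
25 → replaces 26 → [2, 10, 16, 25]
15 → replaces 16 → [2, 10, 15, 25]
10 → already a tail → [2, 10, 15, 25]
Four tails, so the longest strictly increasing subsequence has length 4 (e.g. 9, 10, 19, 26).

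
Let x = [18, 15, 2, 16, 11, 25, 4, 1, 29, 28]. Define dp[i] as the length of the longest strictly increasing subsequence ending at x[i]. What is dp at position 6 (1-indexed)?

dp[i] = 1 + max{dp[j] : j<i, x[j]<x[i]} (or 1 if no such j):
i:      1  2  3  4  5  6  7  8  9 10
x[i]:  18 15  2 16 11 25  4  1 29 28
dp:     1  1  1  2  2  3  2  1  4  4
At index 6 the value is 3.

3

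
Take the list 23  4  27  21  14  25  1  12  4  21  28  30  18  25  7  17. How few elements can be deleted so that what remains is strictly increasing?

11

Fewest deletions = n − (longest strictly increasing subsequence).
Patience tails:
23 → extends → [23]
4 → replaces 23 → [4]
27 → extends → [4, 27]
21 → replaces 27 → [4, 21]
14 → replaces 21 → [4, 14]
25 → extends → [4, 14, 25]
1 → replaces 4 → [1, 14, 25]
12 → replaces 14 → [1, 12, 25]
4 → replaces 12 → [1, 4, 25]
21 → replaces 25 → [1, 4, 21]
28 → extends → [1, 4, 21, 28]
30 → extends → [1, 4, 21, 28, 30]
18 → replaces 21 → [1, 4, 18, 28, 30]
25 → replaces 28 → [1, 4, 18, 25, 30]
7 → replaces 18 → [1, 4, 7, 25, 30]
17 → replaces 25 → [1, 4, 7, 17, 30]
Longest strictly increasing subsequence has length 5, so deletions = 16 − 5 = 11.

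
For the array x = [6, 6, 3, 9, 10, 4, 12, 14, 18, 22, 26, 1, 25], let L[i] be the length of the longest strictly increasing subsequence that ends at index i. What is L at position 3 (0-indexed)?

2

dp[i] = 1 + max{dp[j] : j<i, x[j]<x[i]} (or 1 if no such j):
i:      0  1  2  3  4  5  6  7  8  9 10 11 12
x[i]:   6  6  3  9 10  4 12 14 18 22 26  1 25
dp:     1  1  1  2  3  2  4  5  6  7  8  1  8
At index 3 the value is 2.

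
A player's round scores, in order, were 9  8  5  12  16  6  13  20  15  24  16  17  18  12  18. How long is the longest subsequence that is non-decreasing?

8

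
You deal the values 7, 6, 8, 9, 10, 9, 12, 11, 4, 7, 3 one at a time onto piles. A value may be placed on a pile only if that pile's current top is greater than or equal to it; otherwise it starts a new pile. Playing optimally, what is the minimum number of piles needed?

5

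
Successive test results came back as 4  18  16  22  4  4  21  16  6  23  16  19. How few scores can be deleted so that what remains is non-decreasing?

Fewest deletions = n − (longest non-decreasing subsequence).
i:      1  2  3  4  5  6  7  8  9 10 11 12
a[i]:   4 18 16 22  4  4 21 16  6 23 16 19
dp:     1  2  2  3  2  3  4  4  4  5  5  6
max dp = 6, so deletions = 12 − 6 = 6.

6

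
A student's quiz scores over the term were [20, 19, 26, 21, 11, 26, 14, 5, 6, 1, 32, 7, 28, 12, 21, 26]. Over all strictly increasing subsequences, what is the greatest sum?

Let S[i] be the best sum of a strictly increasing subsequence ending at i:
i:      1  2  3  4  5  6  7  8  9 10 11 12 13 14 15 16
a[i]:  20 19 26 21 11 26 14  5  6  1 32  7 28 12 21 26
S:     20 19 46 41 11 67 25  5 11  1 99 18 95 30 51 77
Maximum is 99 (e.g. 20 + 21 + 26 + 32).

99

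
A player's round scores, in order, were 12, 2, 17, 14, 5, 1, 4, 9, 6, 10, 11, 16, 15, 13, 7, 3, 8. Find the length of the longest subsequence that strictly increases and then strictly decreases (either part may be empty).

10

inc[i] = longest strictly increasing subsequence ending at i; dec[i] = longest strictly decreasing subsequence starting at i:
i:      1  2  3  4  5  6  7  8  9 10 11 12 13 14 15 16 17
a[i]:  12  2 17 14  5  1  4  9  6 10 11 16 15 13  7  3  8
inc:    1  1  2  2  2  1  2  3  3  4  5  6  6  6  4  2  5
dec:    4  2  6  4  3  1  2  3  2  3  3  5  4  3  2  1  1
Best peak at i=12 (value 16): inc=6, dec=5, length 6+5−1 = 10.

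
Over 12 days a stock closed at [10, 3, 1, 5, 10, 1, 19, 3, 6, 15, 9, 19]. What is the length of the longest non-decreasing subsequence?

6

Track the smallest tail for each achievable length (allowing ties):
10 → extends → [10]
3 → replaces 10 → [3]
1 → replaces 3 → [1]
5 → extends → [1, 5]
10 → extends → [1, 5, 10]
1 → replaces 5 → [1, 1, 10]
19 → extends → [1, 1, 10, 19]
3 → replaces 10 → [1, 1, 3, 19]
6 → replaces 19 → [1, 1, 3, 6]
15 → extends → [1, 1, 3, 6, 15]
9 → replaces 15 → [1, 1, 3, 6, 9]
19 → extends → [1, 1, 3, 6, 9, 19]
Six tails, so the longest non-decreasing subsequence has length 6 (e.g. 1, 1, 3, 6, 15, 19).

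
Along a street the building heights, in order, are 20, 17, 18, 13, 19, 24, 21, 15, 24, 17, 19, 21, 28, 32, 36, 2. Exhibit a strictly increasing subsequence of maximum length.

Patience tails give the LIS length; then backtrack through the dp parents:
20 → extends → [20]
17 → replaces 20 → [17]
18 → extends → [17, 18]
13 → replaces 17 → [13, 18]
19 → extends → [13, 18, 19]
24 → extends → [13, 18, 19, 24]
21 → replaces 24 → [13, 18, 19, 21]
15 → replaces 18 → [13, 15, 19, 21]
24 → extends → [13, 15, 19, 21, 24]
17 → replaces 19 → [13, 15, 17, 21, 24]
19 → replaces 21 → [13, 15, 17, 19, 24]
21 → replaces 24 → [13, 15, 17, 19, 21]
28 → extends → [13, 15, 17, 19, 21, 28]
32 → extends → [13, 15, 17, 19, 21, 28, 32]
36 → extends → [13, 15, 17, 19, 21, 28, 32, 36]
2 → replaces 13 → [2, 15, 17, 19, 21, 28, 32, 36]
Length 8; one witness is 17, 18, 19, 21, 24, 28, 32, 36.

17, 18, 19, 21, 24, 28, 32, 36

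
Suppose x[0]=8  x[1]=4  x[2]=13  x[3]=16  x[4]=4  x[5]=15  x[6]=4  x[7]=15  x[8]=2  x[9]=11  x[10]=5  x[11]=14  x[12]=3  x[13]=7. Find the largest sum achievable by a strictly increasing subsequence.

Let S[i] be the best sum of a strictly increasing subsequence ending at i:
i:      0  1  2  3  4  5  6  7  8  9 10 11 12 13
x[i]:   8  4 13 16  4 15  4 15  2 11  5 14  3  7
S:      8  4 21 37  4 36  4 36  2 19  9 35  5 16
Maximum is 37 (e.g. 8 + 13 + 16).

37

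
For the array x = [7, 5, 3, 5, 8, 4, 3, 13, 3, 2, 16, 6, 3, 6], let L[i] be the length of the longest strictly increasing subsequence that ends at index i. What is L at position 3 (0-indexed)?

2

dp[i] = 1 + max{dp[j] : j<i, x[j]<x[i]} (or 1 if no such j):
i:      0  1  2  3  4  5  6  7  8  9 10 11 12 13
x[i]:   7  5  3  5  8  4  3 13  3  2 16  6  3  6
dp:     1  1  1  2  3  2  1  4  1  1  5  3  2  3
At index 3 the value is 2.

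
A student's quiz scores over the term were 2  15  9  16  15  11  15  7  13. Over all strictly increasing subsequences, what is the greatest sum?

37

Let S[i] be the best sum of a strictly increasing subsequence ending at i:
i:      1  2  3  4  5  6  7  8  9
a[i]:   2 15  9 16 15 11 15  7 13
S:      2 17 11 33 26 22 37  9 35
Maximum is 37 (e.g. 2 + 9 + 11 + 15).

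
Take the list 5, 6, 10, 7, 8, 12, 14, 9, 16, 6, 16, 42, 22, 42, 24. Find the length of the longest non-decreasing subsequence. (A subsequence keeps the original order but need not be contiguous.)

10

Track the smallest tail for each achievable length (allowing ties):
5 → extends → [5]
6 → extends → [5, 6]
10 → extends → [5, 6, 10]
7 → replaces 10 → [5, 6, 7]
8 → extends → [5, 6, 7, 8]
12 → extends → [5, 6, 7, 8, 12]
14 → extends → [5, 6, 7, 8, 12, 14]
9 → replaces 12 → [5, 6, 7, 8, 9, 14]
16 → extends → [5, 6, 7, 8, 9, 14, 16]
6 → replaces 7 → [5, 6, 6, 8, 9, 14, 16]
16 → extends → [5, 6, 6, 8, 9, 14, 16, 16]
42 → extends → [5, 6, 6, 8, 9, 14, 16, 16, 42]
22 → replaces 42 → [5, 6, 6, 8, 9, 14, 16, 16, 22]
42 → extends → [5, 6, 6, 8, 9, 14, 16, 16, 22, 42]
24 → replaces 42 → [5, 6, 6, 8, 9, 14, 16, 16, 22, 24]
Ten tails, so the longest non-decreasing subsequence has length 10 (e.g. 5, 6, 7, 8, 12, 14, 16, 16, 42, 42).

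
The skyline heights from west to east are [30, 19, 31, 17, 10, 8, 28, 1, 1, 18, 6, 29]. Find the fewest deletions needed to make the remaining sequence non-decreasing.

Fewest deletions = n − (longest non-decreasing subsequence).
Patience tails:
30 → extends → [30]
19 → replaces 30 → [19]
31 → extends → [19, 31]
17 → replaces 19 → [17, 31]
10 → replaces 17 → [10, 31]
8 → replaces 10 → [8, 31]
28 → replaces 31 → [8, 28]
1 → replaces 8 → [1, 28]
1 → replaces 28 → [1, 1]
18 → extends → [1, 1, 18]
6 → replaces 18 → [1, 1, 6]
29 → extends → [1, 1, 6, 29]
Longest non-decreasing subsequence has length 4, so deletions = 12 − 4 = 8.

8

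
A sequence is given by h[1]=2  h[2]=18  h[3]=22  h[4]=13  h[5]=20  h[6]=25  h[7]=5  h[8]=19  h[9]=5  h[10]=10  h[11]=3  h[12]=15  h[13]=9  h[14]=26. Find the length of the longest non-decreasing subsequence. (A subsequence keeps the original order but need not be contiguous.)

6

Track the smallest tail for each achievable length (allowing ties):
2 → extends → [2]
18 → extends → [2, 18]
22 → extends → [2, 18, 22]
13 → replaces 18 → [2, 13, 22]
20 → replaces 22 → [2, 13, 20]
25 → extends → [2, 13, 20, 25]
5 → replaces 13 → [2, 5, 20, 25]
19 → replaces 20 → [2, 5, 19, 25]
5 → replaces 19 → [2, 5, 5, 25]
10 → replaces 25 → [2, 5, 5, 10]
3 → replaces 5 → [2, 3, 5, 10]
15 → extends → [2, 3, 5, 10, 15]
9 → replaces 10 → [2, 3, 5, 9, 15]
26 → extends → [2, 3, 5, 9, 15, 26]
Six tails, so the longest non-decreasing subsequence has length 6 (e.g. 2, 5, 5, 10, 15, 26).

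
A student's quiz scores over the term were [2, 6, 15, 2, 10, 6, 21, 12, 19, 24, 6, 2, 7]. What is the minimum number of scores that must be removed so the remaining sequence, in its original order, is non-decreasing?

Fewest deletions = n − (longest non-decreasing subsequence).
i:      1  2  3  4  5  6  7  8  9 10 11 12 13
a[i]:   2  6 15  2 10  6 21 12 19 24  6  2  7
dp:     1  2  3  2  3  3  4  4  5  6  4  3  5
max dp = 6, so deletions = 13 − 6 = 7.

7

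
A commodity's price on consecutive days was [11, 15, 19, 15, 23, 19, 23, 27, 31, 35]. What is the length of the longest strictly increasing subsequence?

7

Let dp[i] be the length of the longest such subsequence ending at index i:
i:      1  2  3  4  5  6  7  8  9 10
a[i]:  11 15 19 15 23 19 23 27 31 35
dp:     1  2  3  2  4  3  4  5  6  7
Maximum dp value is 7.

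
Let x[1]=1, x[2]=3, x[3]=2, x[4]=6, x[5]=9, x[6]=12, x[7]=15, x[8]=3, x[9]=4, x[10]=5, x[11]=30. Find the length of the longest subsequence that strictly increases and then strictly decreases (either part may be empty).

7

inc[i] = longest strictly increasing subsequence ending at i; dec[i] = longest strictly decreasing subsequence starting at i:
i:      1  2  3  4  5  6  7  8  9 10 11
x[i]:   1  3  2  6  9 12 15  3  4  5 30
inc:    1  2  2  3  4  5  6  3  4  5  7
dec:    1  2  1  2  2  2  2  1  1  1  1
Best peak at i=7 (value 15): inc=6, dec=2, length 6+2−1 = 7.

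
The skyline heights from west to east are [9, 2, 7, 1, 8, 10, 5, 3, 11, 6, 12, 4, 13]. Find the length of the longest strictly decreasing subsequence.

Let dp[i] be the longest strictly decreasing subsequence ending at i:
i:      1  2  3  4  5  6  7  8  9 10 11 12 13
a[i]:   9  2  7  1  8 10  5  3 11  6 12  4 13
dp:     1  2  2  3  2  1  3  4  1  3  1  4  1
Maximum is 4.

4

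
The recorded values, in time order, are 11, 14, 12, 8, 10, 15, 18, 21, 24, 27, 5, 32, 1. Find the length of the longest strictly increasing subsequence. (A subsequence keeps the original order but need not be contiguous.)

Track the smallest tail for each achievable length (strict):
11 → extends → [11]
14 → extends → [11, 14]
12 → replaces 14 → [11, 12]
8 → replaces 11 → [8, 12]
10 → replaces 12 → [8, 10]
15 → extends → [8, 10, 15]
18 → extends → [8, 10, 15, 18]
21 → extends → [8, 10, 15, 18, 21]
24 → extends → [8, 10, 15, 18, 21, 24]
27 → extends → [8, 10, 15, 18, 21, 24, 27]
5 → replaces 8 → [5, 10, 15, 18, 21, 24, 27]
32 → extends → [5, 10, 15, 18, 21, 24, 27, 32]
1 → replaces 5 → [1, 10, 15, 18, 21, 24, 27, 32]
Eight tails, so the longest strictly increasing subsequence has length 8 (e.g. 11, 14, 15, 18, 21, 24, 27, 32).

8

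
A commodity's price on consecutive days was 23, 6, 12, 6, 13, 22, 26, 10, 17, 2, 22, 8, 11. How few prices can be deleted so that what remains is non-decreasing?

8

Fewest deletions = n − (longest non-decreasing subsequence).
Patience tails:
23 → extends → [23]
6 → replaces 23 → [6]
12 → extends → [6, 12]
6 → replaces 12 → [6, 6]
13 → extends → [6, 6, 13]
22 → extends → [6, 6, 13, 22]
26 → extends → [6, 6, 13, 22, 26]
10 → replaces 13 → [6, 6, 10, 22, 26]
17 → replaces 22 → [6, 6, 10, 17, 26]
2 → replaces 6 → [2, 6, 10, 17, 26]
22 → replaces 26 → [2, 6, 10, 17, 22]
8 → replaces 10 → [2, 6, 8, 17, 22]
11 → replaces 17 → [2, 6, 8, 11, 22]
Longest non-decreasing subsequence has length 5, so deletions = 13 − 5 = 8.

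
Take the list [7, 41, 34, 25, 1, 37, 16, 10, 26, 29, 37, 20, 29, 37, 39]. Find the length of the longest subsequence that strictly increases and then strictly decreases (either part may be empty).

6

inc[i] = longest strictly increasing subsequence ending at i; dec[i] = longest strictly decreasing subsequence starting at i:
i:      1  2  3  4  5  6  7  8  9 10 11 12 13 14 15
a[i]:   7 41 34 25  1 37 16 10 26 29 37 20 29 37 39
inc:    1  2  2  2  1  3  2  2  3  4  5  3  4  5  6
dec:    2  5  4  3  1  3  2  1  2  2  2  1  1  1  1
Best peak at i=2 (value 41): inc=2, dec=5, length 2+5−1 = 6.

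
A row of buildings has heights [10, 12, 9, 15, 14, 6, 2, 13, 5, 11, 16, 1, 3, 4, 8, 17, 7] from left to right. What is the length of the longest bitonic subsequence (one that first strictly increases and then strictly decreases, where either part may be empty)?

inc[i] = longest strictly increasing subsequence ending at i; dec[i] = longest strictly decreasing subsequence starting at i:
i:      1  2  3  4  5  6  7  8  9 10 11 12 13 14 15 16 17
a[i]:  10 12  9 15 14  6  2 13  5 11 16  1  3  4  8 17  7
inc:    1  2  1  3  3  1  1  3  2  3  4  1  2  3  4  5  4
dec:    5  5  4  6  5  3  2  4  2  3  3  1  1  1  2  2  1
Best peak at i=4 (value 15): inc=3, dec=6, length 3+6−1 = 8.

8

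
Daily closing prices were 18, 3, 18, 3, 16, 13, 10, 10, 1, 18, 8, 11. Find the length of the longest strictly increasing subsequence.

Track the smallest tail for each achievable length (strict):
18 → extends → [18]
3 → replaces 18 → [3]
18 → extends → [3, 18]
3 → already a tail → [3, 18]
16 → replaces 18 → [3, 16]
13 → replaces 16 → [3, 13]
10 → replaces 13 → [3, 10]
10 → already a tail → [3, 10]
1 → replaces 3 → [1, 10]
18 → extends → [1, 10, 18]
8 → replaces 10 → [1, 8, 18]
11 → replaces 18 → [1, 8, 11]
Three tails, so the longest strictly increasing subsequence has length 3 (e.g. 3, 16, 18).

3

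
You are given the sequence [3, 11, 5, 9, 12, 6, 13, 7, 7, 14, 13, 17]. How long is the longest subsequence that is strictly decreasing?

Negate each value so 'decreasing' becomes 'increasing', then run patience tails on the negated sequence:
-3 → extends → [-3]
-11 → replaces -3 → [-11]
-5 → extends → [-11, -5]
-9 → replaces -5 → [-11, -9]
-12 → replaces -11 → [-12, -9]
-6 → extends → [-12, -9, -6]
-13 → replaces -12 → [-13, -9, -6]
-7 → replaces -6 → [-13, -9, -7]
-7 → already a tail → [-13, -9, -7]
-14 → replaces -13 → [-14, -9, -7]
-13 → replaces -9 → [-14, -13, -7]
-17 → replaces -14 → [-17, -13, -7]
Three tails, so the longest strictly decreasing subsequence of the original has length 3.

3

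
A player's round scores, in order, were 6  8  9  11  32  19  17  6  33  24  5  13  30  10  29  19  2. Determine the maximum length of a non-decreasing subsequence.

7

Track the smallest tail for each achievable length (allowing ties):
6 → extends → [6]
8 → extends → [6, 8]
9 → extends → [6, 8, 9]
11 → extends → [6, 8, 9, 11]
32 → extends → [6, 8, 9, 11, 32]
19 → replaces 32 → [6, 8, 9, 11, 19]
17 → replaces 19 → [6, 8, 9, 11, 17]
6 → replaces 8 → [6, 6, 9, 11, 17]
33 → extends → [6, 6, 9, 11, 17, 33]
24 → replaces 33 → [6, 6, 9, 11, 17, 24]
5 → replaces 6 → [5, 6, 9, 11, 17, 24]
13 → replaces 17 → [5, 6, 9, 11, 13, 24]
30 → extends → [5, 6, 9, 11, 13, 24, 30]
10 → replaces 11 → [5, 6, 9, 10, 13, 24, 30]
29 → replaces 30 → [5, 6, 9, 10, 13, 24, 29]
19 → replaces 24 → [5, 6, 9, 10, 13, 19, 29]
2 → replaces 5 → [2, 6, 9, 10, 13, 19, 29]
Seven tails, so the longest non-decreasing subsequence has length 7 (e.g. 6, 8, 9, 11, 19, 24, 30).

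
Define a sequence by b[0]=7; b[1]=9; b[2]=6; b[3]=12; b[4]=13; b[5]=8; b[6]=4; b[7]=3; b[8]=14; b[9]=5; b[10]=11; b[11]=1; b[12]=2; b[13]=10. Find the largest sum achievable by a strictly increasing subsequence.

55

Let S[i] be the best sum of a strictly increasing subsequence ending at i:
i:      0  1  2  3  4  5  6  7  8  9 10 11 12 13
b[i]:   7  9  6 12 13  8  4  3 14  5 11  1  2 10
S:      7 16  6 28 41 15  4  3 55  9 27  1  3 26
Maximum is 55 (e.g. 7 + 9 + 12 + 13 + 14).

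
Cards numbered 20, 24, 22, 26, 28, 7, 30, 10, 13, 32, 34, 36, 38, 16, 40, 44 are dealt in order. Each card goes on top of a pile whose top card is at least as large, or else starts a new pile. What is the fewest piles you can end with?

11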